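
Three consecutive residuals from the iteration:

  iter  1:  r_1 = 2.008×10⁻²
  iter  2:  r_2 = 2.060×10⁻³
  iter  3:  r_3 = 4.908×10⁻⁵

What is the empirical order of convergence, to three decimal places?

p ≈ ln(r_3/r_2) / ln(r_2/r_1)
  = ln(4.908×10⁻⁵/2.060×10⁻³) / ln(2.060×10⁻³/2.008×10⁻²)
  = ln(0.0238252) / ln(0.10259)
  = -3.737011 / -2.277015 ≈ 1.641189

1.641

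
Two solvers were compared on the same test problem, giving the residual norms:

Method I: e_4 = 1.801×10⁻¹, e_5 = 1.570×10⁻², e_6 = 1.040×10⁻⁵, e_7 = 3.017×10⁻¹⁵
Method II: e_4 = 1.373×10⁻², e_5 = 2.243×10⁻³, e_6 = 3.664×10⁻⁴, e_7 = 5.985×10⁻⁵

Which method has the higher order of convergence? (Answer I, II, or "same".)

Method I: p ≈ ln(3.017×10⁻¹⁵/1.040×10⁻⁵)/ln(1.040×10⁻⁵/1.570×10⁻²) ≈ 3.00.
Method II: p ≈ ln(5.985×10⁻⁵/3.664×10⁻⁴)/ln(3.664×10⁻⁴/2.243×10⁻³) ≈ 1.00.
Method I has the higher order (≈3.0 vs ≈1.0).

I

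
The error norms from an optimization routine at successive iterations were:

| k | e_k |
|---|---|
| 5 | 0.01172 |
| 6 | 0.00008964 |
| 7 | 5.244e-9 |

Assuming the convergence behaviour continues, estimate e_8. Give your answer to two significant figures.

First estimate the order: p ≈ ln(e_7/e_6) / ln(e_6/e_5) = ln(5.244e-9/0.00008964)/ln(0.00008964/0.01172) = ln(5.85007e-05)/ln(0.00764846) ≈ 2.0000.
Then e_8 ≈ e_7·(e_7/e_6)^p = 5.244e-9·(5.85007e-05)^2.0000 = 5.244e-9·3.42233e-09 ≈ 1.795e-17.

1.8e-17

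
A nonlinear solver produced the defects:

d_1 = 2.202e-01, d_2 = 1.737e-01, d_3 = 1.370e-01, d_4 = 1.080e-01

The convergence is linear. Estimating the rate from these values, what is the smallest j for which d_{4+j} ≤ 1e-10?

Rate ρ ≈ d_4/d_3 = 1.080e-01/1.370e-01 = 0.7883.
After j more steps, d_{4+j} ≈ 1.080e-01·ρ^j; need ρ^j ≤ 1e-10/1.080e-01 = 9.25926e-10.
j ≥ ln(9.25926e-10)/ln(0.7883) = -20.8002/-0.23788 = 87.440.
So 88 more iterations are needed.

88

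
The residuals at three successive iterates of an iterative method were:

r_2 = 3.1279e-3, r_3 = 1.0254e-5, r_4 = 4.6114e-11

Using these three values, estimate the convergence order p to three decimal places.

p ≈ ln(r_4/r_3) / ln(r_3/r_2)
  = ln(4.6114e-11/1.0254e-5) / ln(1.0254e-5/3.1279e-3)
  = ln(4.49717e-06) / ln(0.00327824)
  = -12.312062 / -5.720449 ≈ 2.152289

2.152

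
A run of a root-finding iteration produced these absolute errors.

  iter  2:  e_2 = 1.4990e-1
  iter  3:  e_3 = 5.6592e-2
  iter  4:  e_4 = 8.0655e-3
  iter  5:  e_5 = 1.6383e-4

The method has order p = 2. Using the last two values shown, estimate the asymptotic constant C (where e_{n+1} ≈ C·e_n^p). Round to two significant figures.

2.5

C ≈ e_5 / e_4^2
  = 1.6383e-4 / (8.0655e-3)^2
  = 1.6383e-4 / 6.50523e-05 ≈ 2.5184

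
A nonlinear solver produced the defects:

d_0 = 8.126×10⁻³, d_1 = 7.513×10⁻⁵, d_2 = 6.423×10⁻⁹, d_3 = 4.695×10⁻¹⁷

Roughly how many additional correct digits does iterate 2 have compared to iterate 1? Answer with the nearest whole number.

Digits gained ≈ log₁₀(d_1/d_2) = log₁₀(7.513×10⁻⁵/6.423×10⁻⁹) = log₁₀(11697) ≈ 4.068.

4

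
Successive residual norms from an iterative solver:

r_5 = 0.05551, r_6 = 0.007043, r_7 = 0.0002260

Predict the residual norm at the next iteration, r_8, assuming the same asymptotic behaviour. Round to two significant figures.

7.3e-7

First estimate the order: p ≈ ln(r_7/r_6) / ln(r_6/r_5) = ln(0.0002260/0.007043)/ln(0.007043/0.05551) = ln(0.0320886)/ln(0.126878) ≈ 1.6659.
Then r_8 ≈ r_7·(r_7/r_6)^p = 0.0002260·(0.0320886)^1.6659 = 0.0002260·0.00324885 ≈ 7.342e-07.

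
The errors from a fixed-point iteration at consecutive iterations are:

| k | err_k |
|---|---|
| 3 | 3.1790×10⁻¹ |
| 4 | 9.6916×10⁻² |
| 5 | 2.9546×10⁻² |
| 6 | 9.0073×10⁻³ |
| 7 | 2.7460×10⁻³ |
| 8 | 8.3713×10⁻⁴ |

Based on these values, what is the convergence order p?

1

Consecutive ratios: err_8/err_7 = 8.3713×10⁻⁴/2.7460×10⁻³ = 0.304854, err_7/err_6 = 2.7460×10⁻³/9.0073×10⁻³ = 0.304864.
p ≈ ln(0.304854)/ln(0.304864) = -1.1879/-1.1879 ≈ 1.00.
So the convergence is linear (order 1).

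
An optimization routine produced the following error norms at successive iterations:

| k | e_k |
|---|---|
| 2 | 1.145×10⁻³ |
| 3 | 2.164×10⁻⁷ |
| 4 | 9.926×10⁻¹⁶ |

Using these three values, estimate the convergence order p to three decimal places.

p ≈ ln(e_4/e_3) / ln(e_3/e_2)
  = ln(9.926×10⁻¹⁶/2.164×10⁻⁷) / ln(2.164×10⁻⁷/1.145×10⁻³)
  = ln(4.58688e-09) / ln(0.000188996)
  = -19.200066 / -8.573785 ≈ 2.239392

2.239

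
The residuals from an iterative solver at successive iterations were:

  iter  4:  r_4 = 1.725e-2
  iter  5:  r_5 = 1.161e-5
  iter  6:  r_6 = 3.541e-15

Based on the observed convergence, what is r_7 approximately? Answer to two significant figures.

1.0e-43

First estimate the order: p ≈ ln(r_6/r_5) / ln(r_5/r_4) = ln(3.541e-15/1.161e-5)/ln(1.161e-5/1.725e-2) = ln(3.04996e-10)/ln(0.000673043) ≈ 2.9999.
Then r_7 ≈ r_6·(r_6/r_5)^p = 3.541e-15·(3.04996e-10)^2.9999 = 3.541e-15·2.84337e-29 ≈ 1.007e-43.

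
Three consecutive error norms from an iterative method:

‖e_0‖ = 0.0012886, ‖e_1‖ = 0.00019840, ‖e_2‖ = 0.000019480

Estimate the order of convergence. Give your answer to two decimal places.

p ≈ ln(‖e_2‖/‖e_1‖) / ln(‖e_1‖/‖e_0‖)
  = ln(0.000019480/0.00019840) / ln(0.00019840/0.0012886)
  = ln(0.0981855) / ln(0.153966)
  = -2.32090 / -1.87102 ≈ 1.24045

1.24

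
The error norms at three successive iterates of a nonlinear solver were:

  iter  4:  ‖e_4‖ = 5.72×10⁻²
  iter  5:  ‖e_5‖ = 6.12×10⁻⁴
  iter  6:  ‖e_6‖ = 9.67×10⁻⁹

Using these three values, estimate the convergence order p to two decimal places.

2.44

p ≈ ln(‖e_6‖/‖e_5‖) / ln(‖e_5‖/‖e_4‖)
  = ln(9.67×10⁻⁹/6.12×10⁻⁴) / ln(6.12×10⁻⁴/5.72×10⁻²)
  = ln(1.58007e-05) / ln(0.0106993)
  = -11.05546 / -4.53758 ≈ 2.43642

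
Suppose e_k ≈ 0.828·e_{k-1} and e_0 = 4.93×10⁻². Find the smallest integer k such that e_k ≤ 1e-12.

After k steps, e_k ≈ 4.93×10⁻²·0.828^k.
Need 0.828^k ≤ 1e-12/4.93×10⁻² = 2.0284e-11.
k ≥ ln(2.0284e-11)/ln(0.828) = -24.6212/-0.18874 = 130.450.
Smallest integer k = 131.

131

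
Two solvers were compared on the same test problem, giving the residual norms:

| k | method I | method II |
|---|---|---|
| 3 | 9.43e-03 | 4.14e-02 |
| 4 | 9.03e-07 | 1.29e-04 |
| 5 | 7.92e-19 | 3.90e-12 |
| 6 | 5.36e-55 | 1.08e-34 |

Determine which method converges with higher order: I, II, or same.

same

Method I: p ≈ ln(5.36e-55/7.92e-19)/ln(7.92e-19/9.03e-07) ≈ 3.00.
Method II: p ≈ ln(1.08e-34/3.90e-12)/ln(3.90e-12/1.29e-04) ≈ 3.00.
Both orders ≈ 3.0 — effectively the same.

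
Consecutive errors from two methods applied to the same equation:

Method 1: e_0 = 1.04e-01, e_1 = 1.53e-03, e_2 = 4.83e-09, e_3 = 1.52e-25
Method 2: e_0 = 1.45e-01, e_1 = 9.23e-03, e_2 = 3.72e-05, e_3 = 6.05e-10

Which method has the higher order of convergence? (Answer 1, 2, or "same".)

Method 1: p ≈ ln(1.52e-25/4.83e-09)/ln(4.83e-09/1.53e-03) ≈ 3.00.
Method 2: p ≈ ln(6.05e-10/3.72e-05)/ln(3.72e-05/9.23e-03) ≈ 2.00.
Method 1 has the higher order (≈3.0 vs ≈2.0).

1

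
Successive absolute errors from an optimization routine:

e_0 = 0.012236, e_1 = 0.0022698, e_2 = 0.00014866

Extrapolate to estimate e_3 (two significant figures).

First estimate the order: p ≈ ln(e_2/e_1) / ln(e_1/e_0) = ln(0.00014866/0.0022698)/ln(0.0022698/0.012236) = ln(0.0654948)/ln(0.185502) ≈ 1.6180.
Then e_3 ≈ e_2·(e_2/e_1)^p = 0.00014866·(0.0654948)^1.6180 = 0.00014866·0.0121513 ≈ 1.806e-06.

1.8e-6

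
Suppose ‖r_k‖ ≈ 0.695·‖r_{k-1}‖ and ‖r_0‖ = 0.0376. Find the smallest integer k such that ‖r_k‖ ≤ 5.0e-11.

After k steps, ‖r_k‖ ≈ 0.0376·0.695^k.
Need 0.695^k ≤ 5.0e-11/0.0376 = 1.32979e-09.
k ≥ ln(1.32979e-09)/ln(0.695) = -20.4382/-0.36384 = 56.174.
Smallest integer k = 57.

57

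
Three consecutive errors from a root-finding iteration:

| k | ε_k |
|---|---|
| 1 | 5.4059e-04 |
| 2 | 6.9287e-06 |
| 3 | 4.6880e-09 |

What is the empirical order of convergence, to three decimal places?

p ≈ ln(ε_3/ε_2) / ln(ε_2/ε_1)
  = ln(4.6880e-09/6.9287e-06) / ln(6.9287e-06/5.4059e-04)
  = ln(0.000676606) / ln(0.0128169)
  = -7.298421 / -4.356991 ≈ 1.675106

1.675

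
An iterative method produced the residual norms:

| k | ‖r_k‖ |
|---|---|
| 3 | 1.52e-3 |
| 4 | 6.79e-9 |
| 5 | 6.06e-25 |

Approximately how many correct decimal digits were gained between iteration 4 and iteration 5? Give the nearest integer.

Digits gained ≈ log₁₀(‖r_4‖/‖r_5‖) = log₁₀(6.79e-9/6.06e-25) = log₁₀(1.12046e+16) ≈ 16.049.

16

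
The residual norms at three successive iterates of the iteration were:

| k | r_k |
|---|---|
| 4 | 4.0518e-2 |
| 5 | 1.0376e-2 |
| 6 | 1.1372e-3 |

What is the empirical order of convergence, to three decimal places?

1.623

p ≈ ln(r_6/r_5) / ln(r_5/r_4)
  = ln(1.1372e-3/1.0376e-2) / ln(1.0376e-2/4.0518e-2)
  = ln(0.109599) / ln(0.256084)
  = -2.210927 / -1.362250 ≈ 1.622997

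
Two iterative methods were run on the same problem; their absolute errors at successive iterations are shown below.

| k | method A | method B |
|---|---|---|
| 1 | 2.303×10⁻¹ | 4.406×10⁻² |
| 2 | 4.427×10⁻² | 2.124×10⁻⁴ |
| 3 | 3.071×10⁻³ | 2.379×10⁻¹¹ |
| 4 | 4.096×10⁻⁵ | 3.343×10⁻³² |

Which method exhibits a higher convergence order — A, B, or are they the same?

Method A: p ≈ ln(4.096×10⁻⁵/3.071×10⁻³)/ln(3.071×10⁻³/4.427×10⁻²) ≈ 1.62.
Method B: p ≈ ln(3.343×10⁻³²/2.379×10⁻¹¹)/ln(2.379×10⁻¹¹/2.124×10⁻⁴) ≈ 3.00.
Method B has the higher order (≈3.0 vs ≈1.6).

B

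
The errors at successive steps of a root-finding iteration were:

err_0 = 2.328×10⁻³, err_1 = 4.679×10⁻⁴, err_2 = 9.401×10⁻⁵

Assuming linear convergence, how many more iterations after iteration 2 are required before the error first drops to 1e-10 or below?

Rate ρ ≈ err_2/err_1 = 9.401×10⁻⁵/4.679×10⁻⁴ = 0.2009.
After j more steps, err_{2+j} ≈ 9.401×10⁻⁵·ρ^j; need ρ^j ≤ 1e-10/9.401×10⁻⁵ = 1.06372e-06.
j ≥ ln(1.06372e-06)/ln(0.2009) = -13.7537/-1.60495 = 8.570.
So 9 more iterations are needed.

9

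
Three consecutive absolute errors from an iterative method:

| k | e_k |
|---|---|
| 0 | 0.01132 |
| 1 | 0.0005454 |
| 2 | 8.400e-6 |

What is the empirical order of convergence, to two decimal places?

1.38

p ≈ ln(e_2/e_1) / ln(e_1/e_0)
  = ln(8.400e-6/0.0005454) / ln(0.0005454/0.01132)
  = ln(0.0154015) / ln(0.0481802)
  = -4.17329 / -3.03281 ≈ 1.37605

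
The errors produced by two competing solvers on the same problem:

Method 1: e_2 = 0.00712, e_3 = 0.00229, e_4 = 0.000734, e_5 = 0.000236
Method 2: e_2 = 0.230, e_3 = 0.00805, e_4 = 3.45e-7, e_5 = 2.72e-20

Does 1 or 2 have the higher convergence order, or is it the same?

2

Method 1: p ≈ ln(0.000236/0.000734)/ln(0.000734/0.00229) ≈ 1.00.
Method 2: p ≈ ln(2.72e-20/3.45e-7)/ln(3.45e-7/0.00805) ≈ 3.00.
Method 2 has the higher order (≈3.0 vs ≈1.0).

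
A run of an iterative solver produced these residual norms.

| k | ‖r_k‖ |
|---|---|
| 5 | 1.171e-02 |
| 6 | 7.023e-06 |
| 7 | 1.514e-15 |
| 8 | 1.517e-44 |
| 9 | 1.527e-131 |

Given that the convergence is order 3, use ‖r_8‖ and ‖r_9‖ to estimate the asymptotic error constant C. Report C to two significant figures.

C ≈ ‖r_9‖ / ‖r_8‖^3
  = 1.527e-131 / (1.517e-44)^3
  = 1.527e-131 / 3.49106e-132 ≈ 4.374

4.4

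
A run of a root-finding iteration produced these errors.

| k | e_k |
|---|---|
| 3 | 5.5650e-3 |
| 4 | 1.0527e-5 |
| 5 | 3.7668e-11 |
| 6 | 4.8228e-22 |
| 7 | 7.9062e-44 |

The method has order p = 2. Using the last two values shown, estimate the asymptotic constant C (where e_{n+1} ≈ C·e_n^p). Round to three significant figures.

0.340

C ≈ e_7 / e_6^2
  = 7.9062e-44 / (4.8228e-22)^2
  = 7.9062e-44 / 2.32594e-43 ≈ 0.33991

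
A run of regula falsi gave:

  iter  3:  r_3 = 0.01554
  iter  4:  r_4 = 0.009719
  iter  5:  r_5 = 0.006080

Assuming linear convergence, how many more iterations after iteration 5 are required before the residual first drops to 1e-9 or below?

Rate ρ ≈ r_5/r_4 = 0.006080/0.009719 = 0.6256.
After j more steps, r_{5+j} ≈ 0.006080·ρ^j; need ρ^j ≤ 1e-9/0.006080 = 1.64474e-07.
j ≥ ln(1.64474e-07)/ln(0.6256) = -15.6205/-0.46904 = 33.303.
So 34 more iterations are needed.

34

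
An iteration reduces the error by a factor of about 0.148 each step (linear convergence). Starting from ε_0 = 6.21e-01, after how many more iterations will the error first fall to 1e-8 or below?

10

After k steps, ε_k ≈ 6.21e-01·0.148^k.
Need 0.148^k ≤ 1e-8/6.21e-01 = 1.61031e-08.
k ≥ ln(1.61031e-08)/ln(0.148) = -17.9443/-1.91054 = 9.392.
Smallest integer k = 10.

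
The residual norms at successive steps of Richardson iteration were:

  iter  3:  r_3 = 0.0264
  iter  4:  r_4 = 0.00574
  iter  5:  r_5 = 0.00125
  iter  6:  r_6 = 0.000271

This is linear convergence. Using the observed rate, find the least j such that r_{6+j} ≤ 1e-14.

16

Rate ρ ≈ r_6/r_5 = 0.000271/0.00125 = 0.2168.
After j more steps, r_{6+j} ≈ 0.000271·ρ^j; need ρ^j ≤ 1e-14/0.000271 = 3.69004e-11.
j ≥ ln(3.69004e-11)/ln(0.2168) = -24.0228/-1.52878 = 15.714.
So 16 more iterations are needed.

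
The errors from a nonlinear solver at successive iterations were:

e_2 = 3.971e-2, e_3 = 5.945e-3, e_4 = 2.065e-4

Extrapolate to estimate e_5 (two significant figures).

First estimate the order: p ≈ ln(e_4/e_3) / ln(e_3/e_2) = ln(2.065e-4/5.945e-3)/ln(5.945e-3/3.971e-2) = ln(0.0347351)/ln(0.14971) ≈ 1.7693.
Then e_5 ≈ e_4·(e_4/e_3)^p = 2.065e-4·(0.0347351)^1.7693 = 2.065e-4·0.00261928 ≈ 5.409e-07.

5.4e-7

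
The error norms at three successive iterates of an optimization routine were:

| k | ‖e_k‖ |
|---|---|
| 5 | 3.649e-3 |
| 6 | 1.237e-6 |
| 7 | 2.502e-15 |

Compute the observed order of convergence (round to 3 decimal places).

p ≈ ln(‖e_7‖/‖e_6‖) / ln(‖e_6‖/‖e_5‖)
  = ln(2.502e-15/1.237e-6) / ln(1.237e-6/3.649e-3)
  = ln(2.02264e-09) / ln(0.000338997)
  = -20.018862 / -7.989519 ≈ 2.505640

2.506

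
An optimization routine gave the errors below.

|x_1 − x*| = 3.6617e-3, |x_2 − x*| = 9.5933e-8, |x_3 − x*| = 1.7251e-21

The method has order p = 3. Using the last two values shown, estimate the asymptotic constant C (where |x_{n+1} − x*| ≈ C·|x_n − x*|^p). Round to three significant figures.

1.95

C ≈ |x_3 − x*| / |x_2 − x*|^3
  = 1.7251e-21 / (9.5933e-8)^3
  = 1.7251e-21 / 8.82885e-22 ≈ 1.9539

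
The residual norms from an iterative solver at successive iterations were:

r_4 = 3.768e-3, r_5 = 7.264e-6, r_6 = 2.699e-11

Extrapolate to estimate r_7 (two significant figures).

3.7e-22

First estimate the order: p ≈ ln(r_6/r_5) / ln(r_5/r_4) = ln(2.699e-11/7.264e-6)/ln(7.264e-6/3.768e-3) = ln(3.71558e-06)/ln(0.00192781) ≈ 2.0000.
Then r_7 ≈ r_6·(r_6/r_5)^p = 2.699e-11·(3.71558e-06)^2.0000 = 2.699e-11·1.38055e-11 ≈ 3.726e-22.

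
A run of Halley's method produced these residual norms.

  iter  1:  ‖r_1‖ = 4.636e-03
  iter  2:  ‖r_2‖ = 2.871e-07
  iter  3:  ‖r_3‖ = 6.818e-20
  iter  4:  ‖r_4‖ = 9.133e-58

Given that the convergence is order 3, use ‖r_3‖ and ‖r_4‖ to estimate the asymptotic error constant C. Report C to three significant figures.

C ≈ ‖r_4‖ / ‖r_3‖^3
  = 9.133e-58 / (6.818e-20)^3
  = 9.133e-58 / 3.16936e-58 ≈ 2.8817

2.88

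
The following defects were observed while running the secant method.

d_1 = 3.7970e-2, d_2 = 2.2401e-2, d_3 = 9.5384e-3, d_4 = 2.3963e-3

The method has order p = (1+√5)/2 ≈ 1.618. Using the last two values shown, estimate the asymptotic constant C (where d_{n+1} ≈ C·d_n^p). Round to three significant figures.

C ≈ d_4 / d_3^1.618
  = 2.3963e-3 / (9.5384e-3)^1.618
  = 2.3963e-3 / 0.000538011 ≈ 4.454

4.45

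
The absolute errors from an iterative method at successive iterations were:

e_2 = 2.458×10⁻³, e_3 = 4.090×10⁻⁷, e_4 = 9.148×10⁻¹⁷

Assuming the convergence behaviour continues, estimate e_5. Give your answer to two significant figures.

2.1e-41

First estimate the order: p ≈ ln(e_4/e_3) / ln(e_3/e_2) = ln(9.148×10⁻¹⁷/4.090×10⁻⁷)/ln(4.090×10⁻⁷/2.458×10⁻³) = ln(2.23667e-10)/ln(0.000166395) ≈ 2.5538.
Then e_5 ≈ e_4·(e_4/e_3)^p = 9.148×10⁻¹⁷·(2.23667e-10)^2.5538 = 9.148×10⁻¹⁷·2.26367e-25 ≈ 2.071e-41.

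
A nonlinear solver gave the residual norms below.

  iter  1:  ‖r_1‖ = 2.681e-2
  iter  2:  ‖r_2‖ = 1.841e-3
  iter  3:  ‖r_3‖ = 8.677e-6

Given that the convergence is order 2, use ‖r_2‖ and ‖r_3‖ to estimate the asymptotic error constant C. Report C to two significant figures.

C ≈ ‖r_3‖ / ‖r_2‖^2
  = 8.677e-6 / (1.841e-3)^2
  = 8.677e-6 / 3.38928e-06 ≈ 2.5601

2.6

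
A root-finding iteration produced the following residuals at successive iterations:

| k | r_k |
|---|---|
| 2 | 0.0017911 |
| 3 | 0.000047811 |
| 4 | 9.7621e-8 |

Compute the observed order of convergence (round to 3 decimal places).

p ≈ ln(r_4/r_3) / ln(r_3/r_2)
  = ln(9.7621e-8/0.000047811) / ln(0.000047811/0.0017911)
  = ln(0.00204181) / ln(0.0266937)
  = -6.193919 / -3.623328 ≈ 1.709456

1.709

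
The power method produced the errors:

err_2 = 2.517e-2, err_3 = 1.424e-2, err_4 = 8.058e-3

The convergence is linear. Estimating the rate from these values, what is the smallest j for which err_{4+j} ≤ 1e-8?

Rate ρ ≈ err_4/err_3 = 8.058e-3/1.424e-2 = 0.5659.
After j more steps, err_{4+j} ≈ 8.058e-3·ρ^j; need ρ^j ≤ 1e-8/8.058e-3 = 1.241e-06.
j ≥ ln(1.241e-06)/ln(0.5659) = -13.5996/-0.56934 = 23.887.
So 24 more iterations are needed.

24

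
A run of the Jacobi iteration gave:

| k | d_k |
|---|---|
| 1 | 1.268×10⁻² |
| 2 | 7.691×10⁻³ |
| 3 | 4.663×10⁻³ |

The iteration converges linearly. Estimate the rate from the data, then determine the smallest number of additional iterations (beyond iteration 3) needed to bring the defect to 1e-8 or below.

27

Rate ρ ≈ d_3/d_2 = 4.663×10⁻³/7.691×10⁻³ = 0.6063.
After j more steps, d_{3+j} ≈ 4.663×10⁻³·ρ^j; need ρ^j ≤ 1e-8/4.663×10⁻³ = 2.14454e-06.
j ≥ ln(2.14454e-06)/ln(0.6063) = -13.0526/-0.50038 = 26.085.
So 27 more iterations are needed.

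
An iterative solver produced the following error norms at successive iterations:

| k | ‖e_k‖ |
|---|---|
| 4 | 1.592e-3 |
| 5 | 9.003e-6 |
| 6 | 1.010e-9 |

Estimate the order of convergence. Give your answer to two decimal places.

p ≈ ln(‖e_6‖/‖e_5‖) / ln(‖e_5‖/‖e_4‖)
  = ln(1.010e-9/9.003e-6) / ln(9.003e-6/1.592e-3)
  = ln(0.000112185) / ln(0.00565515)
  = -9.09536 / -5.17519 ≈ 1.75749

1.76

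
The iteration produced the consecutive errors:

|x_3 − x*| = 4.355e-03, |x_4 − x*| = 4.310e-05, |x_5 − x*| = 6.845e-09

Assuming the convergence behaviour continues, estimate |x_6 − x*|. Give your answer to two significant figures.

First estimate the order: p ≈ ln(|x_5 − x*|/|x_4 − x*|) / ln(|x_4 − x*|/|x_3 − x*|) = ln(6.845e-09/4.310e-05)/ln(4.310e-05/4.355e-03) = ln(0.000158817)/ln(0.00989667) ≈ 1.8953.
Then |x_6 − x*| ≈ |x_5 − x*|·(|x_5 − x*|/|x_4 − x*|)^p = 6.845e-09·(0.000158817)^1.8953 = 6.845e-09·6.30319e-08 ≈ 4.315e-16.

4.3e-16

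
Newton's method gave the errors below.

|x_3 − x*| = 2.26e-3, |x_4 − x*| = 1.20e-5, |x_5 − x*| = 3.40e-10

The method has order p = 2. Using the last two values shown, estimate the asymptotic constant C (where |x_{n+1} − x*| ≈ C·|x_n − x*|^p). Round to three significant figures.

C ≈ |x_5 − x*| / |x_4 − x*|^2
  = 3.40e-10 / (1.20e-5)^2
  = 3.40e-10 / 1.44e-10 ≈ 2.3611

2.36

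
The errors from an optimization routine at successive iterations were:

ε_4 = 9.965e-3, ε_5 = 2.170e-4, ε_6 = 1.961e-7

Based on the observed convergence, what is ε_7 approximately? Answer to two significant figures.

5.2e-13

First estimate the order: p ≈ ln(ε_6/ε_5) / ln(ε_5/ε_4) = ln(1.961e-7/2.170e-4)/ln(2.170e-4/9.965e-3) = ln(0.000903687)/ln(0.0217762) ≈ 1.8315.
Then ε_7 ≈ ε_6·(ε_6/ε_5)^p = 1.961e-7·(0.000903687)^1.8315 = 1.961e-7·2.6604e-06 ≈ 5.217e-13.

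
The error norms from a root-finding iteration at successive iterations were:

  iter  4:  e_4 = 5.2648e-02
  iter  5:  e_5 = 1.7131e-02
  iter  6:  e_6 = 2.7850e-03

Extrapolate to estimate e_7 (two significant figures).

1.5e-4

First estimate the order: p ≈ ln(e_6/e_5) / ln(e_5/e_4) = ln(2.7850e-03/1.7131e-02)/ln(1.7131e-02/5.2648e-02) = ln(0.162571)/ln(0.325387) ≈ 1.6180.
Then e_7 ≈ e_6·(e_6/e_5)^p = 2.7850e-03·(0.162571)^1.6180 = 2.7850e-03·0.0529015 ≈ 0.0001473.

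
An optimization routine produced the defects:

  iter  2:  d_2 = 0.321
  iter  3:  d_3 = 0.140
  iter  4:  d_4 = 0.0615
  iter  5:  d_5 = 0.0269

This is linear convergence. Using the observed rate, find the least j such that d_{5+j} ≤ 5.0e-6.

11

Rate ρ ≈ d_5/d_4 = 0.0269/0.0615 = 0.4374.
After j more steps, d_{5+j} ≈ 0.0269·ρ^j; need ρ^j ≤ 5.0e-6/0.0269 = 0.000185874.
j ≥ ln(0.000185874)/ln(0.4374) = -8.5904/-0.82691 = 10.389.
So 11 more iterations are needed.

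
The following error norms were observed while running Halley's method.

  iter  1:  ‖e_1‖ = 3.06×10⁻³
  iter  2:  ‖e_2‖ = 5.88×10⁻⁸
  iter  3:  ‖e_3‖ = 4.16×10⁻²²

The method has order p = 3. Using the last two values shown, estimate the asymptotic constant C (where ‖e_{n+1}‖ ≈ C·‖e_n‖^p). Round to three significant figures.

2.05

C ≈ ‖e_3‖ / ‖e_2‖^3
  = 4.16×10⁻²² / (5.88×10⁻⁸)^3
  = 4.16×10⁻²² / 2.03297e-22 ≈ 2.0463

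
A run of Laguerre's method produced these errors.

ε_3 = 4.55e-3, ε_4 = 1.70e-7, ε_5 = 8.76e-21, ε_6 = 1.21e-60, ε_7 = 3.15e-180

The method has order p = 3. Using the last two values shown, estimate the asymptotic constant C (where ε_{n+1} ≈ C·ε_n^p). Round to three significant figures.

1.78

C ≈ ε_7 / ε_6^3
  = 3.15e-180 / (1.21e-60)^3
  = 3.15e-180 / 1.77156e-180 ≈ 1.7781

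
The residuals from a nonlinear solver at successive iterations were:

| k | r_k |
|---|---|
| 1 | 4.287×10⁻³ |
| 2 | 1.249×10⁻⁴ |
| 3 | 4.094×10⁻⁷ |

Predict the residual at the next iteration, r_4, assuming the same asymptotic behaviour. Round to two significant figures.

3.9e-11

First estimate the order: p ≈ ln(r_3/r_2) / ln(r_2/r_1) = ln(4.094×10⁻⁷/1.249×10⁻⁴)/ln(1.249×10⁻⁴/4.287×10⁻³) = ln(0.00327782)/ln(0.0291346) ≈ 1.6179.
Then r_4 ≈ r_3·(r_3/r_2)^p = 4.094×10⁻⁷·(0.00327782)^1.6179 = 4.094×10⁻⁷·9.56016e-05 ≈ 3.914e-11.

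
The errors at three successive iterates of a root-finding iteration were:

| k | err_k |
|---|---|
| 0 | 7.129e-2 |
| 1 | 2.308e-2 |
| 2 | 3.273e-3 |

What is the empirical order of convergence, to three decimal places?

1.732

p ≈ ln(err_2/err_1) / ln(err_1/err_0)
  = ln(3.273e-3/2.308e-2) / ln(2.308e-2/7.129e-2)
  = ln(0.141811) / ln(0.323748)
  = -1.953260 / -1.127790 ≈ 1.731936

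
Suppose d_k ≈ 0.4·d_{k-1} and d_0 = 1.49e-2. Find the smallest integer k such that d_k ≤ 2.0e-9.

18

After k steps, d_k ≈ 1.49e-2·0.4^k.
Need 0.4^k ≤ 2.0e-9/1.49e-2 = 1.34228e-07.
k ≥ ln(1.34228e-07)/ln(0.4) = -15.8237/-0.91629 = 17.269.
Smallest integer k = 18.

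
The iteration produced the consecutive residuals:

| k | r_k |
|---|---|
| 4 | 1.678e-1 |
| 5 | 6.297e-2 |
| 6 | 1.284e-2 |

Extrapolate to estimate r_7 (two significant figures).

First estimate the order: p ≈ ln(r_6/r_5) / ln(r_5/r_4) = ln(1.284e-2/6.297e-2)/ln(6.297e-2/1.678e-1) = ln(0.203907)/ln(0.375268) ≈ 1.6224.
Then r_7 ≈ r_6·(r_6/r_5)^p = 1.284e-2·(0.203907)^1.6224 = 1.284e-2·0.0757919 ≈ 0.0009732.

9.7e-4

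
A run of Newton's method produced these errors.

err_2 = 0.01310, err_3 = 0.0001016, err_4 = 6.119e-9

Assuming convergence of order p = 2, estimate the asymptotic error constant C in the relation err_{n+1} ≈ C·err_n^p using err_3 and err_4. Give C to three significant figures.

C ≈ err_4 / err_3^2
  = 6.119e-9 / (0.0001016)^2
  = 6.119e-9 / 1.03226e-08 ≈ 0.59278

0.593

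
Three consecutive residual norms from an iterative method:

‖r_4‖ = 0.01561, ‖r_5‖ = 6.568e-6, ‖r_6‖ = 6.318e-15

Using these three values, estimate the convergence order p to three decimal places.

p ≈ ln(‖r_6‖/‖r_5‖) / ln(‖r_5‖/‖r_4‖)
  = ln(6.318e-15/6.568e-6) / ln(6.568e-6/0.01561)
  = ln(9.61937e-10) / ln(0.000420756)
  = -20.762072 / -7.773457 ≈ 2.670893

2.671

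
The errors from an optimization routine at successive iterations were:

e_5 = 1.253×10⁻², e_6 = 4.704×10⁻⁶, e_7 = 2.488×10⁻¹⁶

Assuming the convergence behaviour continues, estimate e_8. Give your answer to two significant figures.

First estimate the order: p ≈ ln(e_7/e_6) / ln(e_6/e_5) = ln(2.488×10⁻¹⁶/4.704×10⁻⁶)/ln(4.704×10⁻⁶/1.253×10⁻²) = ln(5.28912e-11)/ln(0.000375419) ≈ 3.0000.
Then e_8 ≈ e_7·(e_7/e_6)^p = 2.488×10⁻¹⁶·(5.28912e-11)^3.0000 = 2.488×10⁻¹⁶·1.47962e-31 ≈ 3.681e-47.

3.7e-47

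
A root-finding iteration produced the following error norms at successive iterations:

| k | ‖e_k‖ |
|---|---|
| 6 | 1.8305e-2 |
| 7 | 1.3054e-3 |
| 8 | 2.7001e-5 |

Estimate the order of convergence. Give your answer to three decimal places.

p ≈ ln(‖e_8‖/‖e_7‖) / ln(‖e_7‖/‖e_6‖)
  = ln(2.7001e-5/1.3054e-3) / ln(1.3054e-3/1.8305e-2)
  = ln(0.0206841) / ln(0.0713138)
  = -3.878390 / -2.640665 ≈ 1.468717

1.469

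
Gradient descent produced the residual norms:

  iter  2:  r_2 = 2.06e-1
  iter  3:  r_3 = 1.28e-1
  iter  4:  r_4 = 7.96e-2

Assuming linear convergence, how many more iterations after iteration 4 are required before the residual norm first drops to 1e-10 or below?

44

Rate ρ ≈ r_4/r_3 = 7.96e-2/1.28e-1 = 0.6219.
After j more steps, r_{4+j} ≈ 7.96e-2·ρ^j; need ρ^j ≤ 1e-10/7.96e-2 = 1.25628e-09.
j ≥ ln(1.25628e-09)/ln(0.6219) = -20.4951/-0.47498 = 43.149.
So 44 more iterations are needed.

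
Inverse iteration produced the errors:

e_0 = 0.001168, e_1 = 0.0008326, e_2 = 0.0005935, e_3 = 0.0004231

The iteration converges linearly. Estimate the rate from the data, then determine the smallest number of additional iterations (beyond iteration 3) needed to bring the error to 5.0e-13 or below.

Rate ρ ≈ e_3/e_2 = 0.0004231/0.0005935 = 0.7129.
After j more steps, e_{3+j} ≈ 0.0004231·ρ^j; need ρ^j ≤ 5.0e-13/0.0004231 = 1.18175e-09.
j ≥ ln(1.18175e-09)/ln(0.7129) = -20.5563/-0.33841 = 60.744.
So 61 more iterations are needed.

61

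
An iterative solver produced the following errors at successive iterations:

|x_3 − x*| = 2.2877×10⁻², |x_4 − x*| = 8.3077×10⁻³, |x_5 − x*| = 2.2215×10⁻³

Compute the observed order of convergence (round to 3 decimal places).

p ≈ ln(|x_5 − x*|/|x_4 − x*|) / ln(|x_4 − x*|/|x_3 − x*|)
  = ln(2.2215×10⁻³/8.3077×10⁻³) / ln(8.3077×10⁻³/2.2877×10⁻²)
  = ln(0.267403) / ln(0.363146)
  = -1.318998 / -1.012950 ≈ 1.302135

1.302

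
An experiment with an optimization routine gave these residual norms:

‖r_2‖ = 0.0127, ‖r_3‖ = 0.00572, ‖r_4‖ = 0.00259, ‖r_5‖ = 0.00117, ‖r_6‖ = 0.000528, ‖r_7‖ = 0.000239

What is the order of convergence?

1

Consecutive ratios: ‖r_7‖/‖r_6‖ = 0.000239/0.000528 = 0.452652, ‖r_6‖/‖r_5‖ = 0.000528/0.00117 = 0.451282.
p ≈ ln(0.452652)/ln(0.451282) = -0.7926/-0.7957 ≈ 1.00.
So the convergence is linear (order 1).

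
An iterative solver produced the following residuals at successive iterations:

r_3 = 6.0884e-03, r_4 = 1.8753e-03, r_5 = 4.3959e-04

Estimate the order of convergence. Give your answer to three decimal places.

p ≈ ln(r_5/r_4) / ln(r_4/r_3)
  = ln(4.3959e-04/1.8753e-03) / ln(1.8753e-03/6.0884e-03)
  = ln(0.23441) / ln(0.308012)
  = -1.450684 / -1.177617 ≈ 1.231881

1.232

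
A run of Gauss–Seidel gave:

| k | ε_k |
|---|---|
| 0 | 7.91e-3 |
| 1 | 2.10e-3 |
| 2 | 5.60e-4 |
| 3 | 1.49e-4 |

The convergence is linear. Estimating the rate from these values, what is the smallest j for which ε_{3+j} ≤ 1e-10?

Rate ρ ≈ ε_3/ε_2 = 1.49e-4/5.60e-4 = 0.2661.
After j more steps, ε_{3+j} ≈ 1.49e-4·ρ^j; need ρ^j ≤ 1e-10/1.49e-4 = 6.71141e-07.
j ≥ ln(6.71141e-07)/ln(0.2661) = -14.2143/-1.32388 = 10.737.
So 11 more iterations are needed.

11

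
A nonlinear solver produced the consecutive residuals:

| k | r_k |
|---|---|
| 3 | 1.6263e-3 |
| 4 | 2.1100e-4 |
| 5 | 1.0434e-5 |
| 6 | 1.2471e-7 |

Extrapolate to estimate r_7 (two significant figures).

First estimate the order: p ≈ ln(r_6/r_5) / ln(r_5/r_4) = ln(1.2471e-7/1.0434e-5)/ln(1.0434e-5/2.1100e-4) = ln(0.0119523)/ln(0.0494502) ≈ 1.4723.
Then r_7 ≈ r_6·(r_6/r_5)^p = 1.2471e-7·(0.0119523)^1.4723 = 1.2471e-7·0.00147717 ≈ 1.842e-10.

1.8e-10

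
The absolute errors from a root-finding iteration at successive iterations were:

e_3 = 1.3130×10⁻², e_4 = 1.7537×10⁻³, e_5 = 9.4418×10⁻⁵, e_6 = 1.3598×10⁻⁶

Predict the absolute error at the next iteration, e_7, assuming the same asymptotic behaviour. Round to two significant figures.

First estimate the order: p ≈ ln(e_6/e_5) / ln(e_5/e_4) = ln(1.3598×10⁻⁶/9.4418×10⁻⁵)/ln(9.4418×10⁻⁵/1.7537×10⁻³) = ln(0.0144019)/ln(0.0538393) ≈ 1.4513.
Then e_7 ≈ e_6·(e_6/e_5)^p = 1.3598×10⁻⁶·(0.0144019)^1.4513 = 1.3598×10⁻⁶·0.00212478 ≈ 2.889e-09.

2.9e-9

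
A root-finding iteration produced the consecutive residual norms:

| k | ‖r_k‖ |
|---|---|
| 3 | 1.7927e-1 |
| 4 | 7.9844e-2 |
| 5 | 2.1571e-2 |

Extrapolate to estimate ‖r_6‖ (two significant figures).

2.6e-3

First estimate the order: p ≈ ln(‖r_5‖/‖r_4‖) / ln(‖r_4‖/‖r_3‖) = ln(2.1571e-2/7.9844e-2)/ln(7.9844e-2/1.7927e-1) = ln(0.270164)/ln(0.445384) ≈ 1.6181.
Then ‖r_6‖ ≈ ‖r_5‖·(‖r_5‖/‖r_4‖)^p = 2.1571e-2·(0.270164)^1.6181 = 2.1571e-2·0.120314 ≈ 0.002595.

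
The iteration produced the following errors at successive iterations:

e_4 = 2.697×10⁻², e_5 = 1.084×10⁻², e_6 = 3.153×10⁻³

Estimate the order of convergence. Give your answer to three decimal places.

1.355

p ≈ ln(e_6/e_5) / ln(e_5/e_4)
  = ln(3.153×10⁻³/1.084×10⁻²) / ln(1.084×10⁻²/2.697×10⁻²)
  = ln(0.290867) / ln(0.401928)
  = -1.234889 / -0.911482 ≈ 1.354814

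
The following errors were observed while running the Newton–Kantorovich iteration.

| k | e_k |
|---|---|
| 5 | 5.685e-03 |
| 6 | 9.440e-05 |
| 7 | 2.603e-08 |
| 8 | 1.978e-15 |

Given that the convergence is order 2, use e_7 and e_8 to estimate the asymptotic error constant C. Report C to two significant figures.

C ≈ e_8 / e_7^2
  = 1.978e-15 / (2.603e-08)^2
  = 1.978e-15 / 6.77561e-16 ≈ 2.9193

2.9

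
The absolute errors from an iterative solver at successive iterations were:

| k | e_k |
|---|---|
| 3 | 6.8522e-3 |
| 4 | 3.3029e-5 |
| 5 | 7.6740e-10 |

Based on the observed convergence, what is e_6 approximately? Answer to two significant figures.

4.1e-19

First estimate the order: p ≈ ln(e_5/e_4) / ln(e_4/e_3) = ln(7.6740e-10/3.3029e-5)/ln(3.3029e-5/6.8522e-3) = ln(2.32341e-05)/ln(0.0048202) ≈ 2.0000.
Then e_6 ≈ e_5·(e_5/e_4)^p = 7.6740e-10·(2.32341e-05)^2.0000 = 7.6740e-10·5.39823e-10 ≈ 4.143e-19.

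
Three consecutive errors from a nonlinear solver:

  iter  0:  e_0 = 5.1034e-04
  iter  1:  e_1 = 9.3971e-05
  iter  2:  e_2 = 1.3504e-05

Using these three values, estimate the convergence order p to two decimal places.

1.15

p ≈ ln(e_2/e_1) / ln(e_1/e_0)
  = ln(1.3504e-05/9.3971e-05) / ln(9.3971e-05/5.1034e-04)
  = ln(0.143704) / ln(0.184134)
  = -1.94000 / -1.69209 ≈ 1.14651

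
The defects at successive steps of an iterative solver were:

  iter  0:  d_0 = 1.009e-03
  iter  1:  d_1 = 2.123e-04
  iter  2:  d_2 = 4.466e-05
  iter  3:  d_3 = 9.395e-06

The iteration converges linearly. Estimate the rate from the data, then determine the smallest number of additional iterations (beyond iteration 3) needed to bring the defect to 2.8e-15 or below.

Rate ρ ≈ d_3/d_2 = 9.395e-06/4.466e-05 = 0.2104.
After j more steps, d_{3+j} ≈ 9.395e-06·ρ^j; need ρ^j ≤ 2.8e-15/9.395e-06 = 2.98031e-10.
j ≥ ln(2.98031e-10)/ln(0.2104) = -21.9338/-1.55874 = 14.071.
So 15 more iterations are needed.

15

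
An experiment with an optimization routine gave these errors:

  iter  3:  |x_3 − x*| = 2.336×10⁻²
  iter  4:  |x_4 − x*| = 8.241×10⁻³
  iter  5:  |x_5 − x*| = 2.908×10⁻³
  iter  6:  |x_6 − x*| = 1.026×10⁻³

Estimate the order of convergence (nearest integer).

1

Consecutive ratios: |x_6 − x*|/|x_5 − x*| = 1.026×10⁻³/2.908×10⁻³ = 0.35282, |x_5 − x*|/|x_4 − x*| = 2.908×10⁻³/8.241×10⁻³ = 0.35287.
p ≈ ln(0.35282)/ln(0.35287) = -1.0418/-1.0417 ≈ 1.00.
So the convergence is linear (order 1).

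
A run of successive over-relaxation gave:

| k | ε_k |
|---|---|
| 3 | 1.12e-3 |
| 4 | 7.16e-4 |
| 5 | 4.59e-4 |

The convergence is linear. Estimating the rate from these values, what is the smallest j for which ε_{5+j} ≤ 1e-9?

Rate ρ ≈ ε_5/ε_4 = 4.59e-4/7.16e-4 = 0.6411.
After j more steps, ε_{5+j} ≈ 4.59e-4·ρ^j; need ρ^j ≤ 1e-9/4.59e-4 = 2.17865e-06.
j ≥ ln(2.17865e-06)/ln(0.6411) = -13.0368/-0.44457 = 29.325.
So 30 more iterations are needed.

30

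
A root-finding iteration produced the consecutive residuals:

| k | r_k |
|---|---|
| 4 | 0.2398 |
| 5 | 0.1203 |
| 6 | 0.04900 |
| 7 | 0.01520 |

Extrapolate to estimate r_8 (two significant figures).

3.3e-3

First estimate the order: p ≈ ln(r_7/r_6) / ln(r_6/r_5) = ln(0.01520/0.04900)/ln(0.04900/0.1203) = ln(0.310204)/ln(0.407315) ≈ 1.3032.
Then r_8 ≈ r_7·(r_7/r_6)^p = 0.01520·(0.310204)^1.3032 = 0.01520·0.217528 ≈ 0.003306.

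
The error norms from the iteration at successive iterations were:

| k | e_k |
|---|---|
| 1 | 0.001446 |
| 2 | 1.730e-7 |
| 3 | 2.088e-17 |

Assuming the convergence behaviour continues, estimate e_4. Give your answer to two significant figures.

First estimate the order: p ≈ ln(e_3/e_2) / ln(e_2/e_1) = ln(2.088e-17/1.730e-7)/ln(1.730e-7/0.001446) = ln(1.20694e-10)/ln(0.00011964) ≈ 2.5288.
Then e_4 ≈ e_3·(e_3/e_2)^p = 2.088e-17·(1.20694e-10)^2.5288 = 2.088e-17·8.29023e-26 ≈ 1.731e-42.

1.7e-42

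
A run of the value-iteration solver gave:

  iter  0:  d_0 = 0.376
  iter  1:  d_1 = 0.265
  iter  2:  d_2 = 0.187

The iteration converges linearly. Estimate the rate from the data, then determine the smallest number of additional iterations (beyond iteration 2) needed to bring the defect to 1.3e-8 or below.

48

Rate ρ ≈ d_2/d_1 = 0.187/0.265 = 0.7057.
After j more steps, d_{2+j} ≈ 0.187·ρ^j; need ρ^j ≤ 1.3e-8/0.187 = 6.95187e-08.
j ≥ ln(6.95187e-08)/ln(0.7057) = -16.4817/-0.34857 = 47.284.
So 48 more iterations are needed.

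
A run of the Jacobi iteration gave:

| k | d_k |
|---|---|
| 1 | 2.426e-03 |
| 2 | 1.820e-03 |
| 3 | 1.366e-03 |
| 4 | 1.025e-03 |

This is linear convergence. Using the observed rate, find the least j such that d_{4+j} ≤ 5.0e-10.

Rate ρ ≈ d_4/d_3 = 1.025e-03/1.366e-03 = 0.7504.
After j more steps, d_{4+j} ≈ 1.025e-03·ρ^j; need ρ^j ≤ 5.0e-10/1.025e-03 = 4.87805e-07.
j ≥ ln(4.87805e-07)/ln(0.7504) = -14.5334/-0.28715 = 50.613.
So 51 more iterations are needed.

51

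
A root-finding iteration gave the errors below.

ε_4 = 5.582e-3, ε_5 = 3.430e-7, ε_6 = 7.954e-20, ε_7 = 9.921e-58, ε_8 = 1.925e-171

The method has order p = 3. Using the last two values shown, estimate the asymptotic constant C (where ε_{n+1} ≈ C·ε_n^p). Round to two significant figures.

2.0

C ≈ ε_8 / ε_7^3
  = 1.925e-171 / (9.921e-58)^3
  = 1.925e-171 / 9.76487e-172 ≈ 1.9714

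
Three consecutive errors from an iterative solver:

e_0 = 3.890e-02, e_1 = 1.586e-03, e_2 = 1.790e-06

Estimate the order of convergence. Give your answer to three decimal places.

p ≈ ln(e_2/e_1) / ln(e_1/e_0)
  = ln(1.790e-06/1.586e-03) / ln(1.586e-03/3.890e-02)
  = ln(0.00112863) / ln(0.0407712)
  = -6.786751 / -3.199779 ≈ 2.121006

2.121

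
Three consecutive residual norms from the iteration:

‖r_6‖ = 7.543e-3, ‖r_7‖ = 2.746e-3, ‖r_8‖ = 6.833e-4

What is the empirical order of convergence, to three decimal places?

1.377

p ≈ ln(‖r_8‖/‖r_7‖) / ln(‖r_7‖/‖r_6‖)
  = ln(6.833e-4/2.746e-3) / ln(2.746e-3/7.543e-3)
  = ln(0.248835) / ln(0.364046)
  = -1.390965 / -1.010475 ≈ 1.376546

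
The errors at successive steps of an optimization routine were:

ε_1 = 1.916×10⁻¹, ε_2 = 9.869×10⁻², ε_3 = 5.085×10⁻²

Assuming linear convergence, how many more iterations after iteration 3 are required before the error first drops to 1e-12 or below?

Rate ρ ≈ ε_3/ε_2 = 5.085×10⁻²/9.869×10⁻² = 0.5152.
After j more steps, ε_{3+j} ≈ 5.085×10⁻²·ρ^j; need ρ^j ≤ 1e-12/5.085×10⁻² = 1.96657e-11.
j ≥ ln(1.96657e-11)/ln(0.5152) = -24.6521/-0.66320 = 37.171.
So 38 more iterations are needed.

38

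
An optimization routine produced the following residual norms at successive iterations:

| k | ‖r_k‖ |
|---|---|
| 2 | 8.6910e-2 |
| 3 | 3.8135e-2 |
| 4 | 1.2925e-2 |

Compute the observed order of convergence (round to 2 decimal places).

1.31

p ≈ ln(‖r_4‖/‖r_3‖) / ln(‖r_3‖/‖r_2‖)
  = ln(1.2925e-2/3.8135e-2) / ln(3.8135e-2/8.6910e-2)
  = ln(0.338927) / ln(0.438787)
  = -1.08197 / -0.82374 ≈ 1.31348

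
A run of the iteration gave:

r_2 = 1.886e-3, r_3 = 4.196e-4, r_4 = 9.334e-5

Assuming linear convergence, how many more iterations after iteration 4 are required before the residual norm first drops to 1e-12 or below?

13

Rate ρ ≈ r_4/r_3 = 9.334e-5/4.196e-4 = 0.2224.
After j more steps, r_{4+j} ≈ 9.334e-5·ρ^j; need ρ^j ≤ 1e-12/9.334e-5 = 1.07135e-08.
j ≥ ln(1.07135e-08)/ln(0.2224) = -18.3518/-1.50328 = 12.208.
So 13 more iterations are needed.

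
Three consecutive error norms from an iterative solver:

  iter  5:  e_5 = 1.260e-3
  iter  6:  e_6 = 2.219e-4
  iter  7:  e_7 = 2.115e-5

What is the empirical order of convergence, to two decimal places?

p ≈ ln(e_7/e_6) / ln(e_6/e_5)
  = ln(2.115e-5/2.219e-4) / ln(2.219e-4/1.260e-3)
  = ln(0.0953132) / ln(0.176111)
  = -2.35059 / -1.73664 ≈ 1.35353

1.35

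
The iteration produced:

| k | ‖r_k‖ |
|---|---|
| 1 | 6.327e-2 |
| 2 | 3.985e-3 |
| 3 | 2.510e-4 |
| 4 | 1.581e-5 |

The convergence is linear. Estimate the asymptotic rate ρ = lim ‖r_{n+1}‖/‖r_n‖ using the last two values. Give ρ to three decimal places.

ρ ≈ ‖r_4‖/‖r_3‖ = 1.581e-5/2.510e-4 = 0.06299

0.063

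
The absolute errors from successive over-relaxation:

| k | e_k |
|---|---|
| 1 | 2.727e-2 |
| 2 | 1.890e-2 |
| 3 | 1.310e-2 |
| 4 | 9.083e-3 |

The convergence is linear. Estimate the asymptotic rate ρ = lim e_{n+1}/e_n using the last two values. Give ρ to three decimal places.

0.693

ρ ≈ e_4/e_3 = 9.083e-3/1.310e-2 = 0.69336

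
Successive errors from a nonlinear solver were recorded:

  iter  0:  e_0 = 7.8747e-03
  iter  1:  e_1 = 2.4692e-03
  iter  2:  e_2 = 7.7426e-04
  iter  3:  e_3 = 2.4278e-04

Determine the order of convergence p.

Consecutive ratios: e_3/e_2 = 2.4278e-04/7.7426e-04 = 0.313564, e_2/e_1 = 7.7426e-04/2.4692e-03 = 0.313567.
p ≈ ln(0.313564)/ln(0.313567) = -1.1598/-1.1597 ≈ 1.00.
So the convergence is linear (order 1).

1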